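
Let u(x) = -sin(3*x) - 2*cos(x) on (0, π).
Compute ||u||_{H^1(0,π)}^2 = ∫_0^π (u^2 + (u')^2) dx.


||u||_{H^1(0,π)}^2 = 9*π

u'(x) = 2*sin(x) - 3*cos(3*x).
Expand u² and (u')² and integrate term by term on (0, π), using: for integers n ≥ 1, ∫_0^π sin²(nx) dx = ∫_0^π cos²(nx) dx = π/2; for n ≠ n', ∫_0^π sin(nx)sin(n'x) dx = ∫_0^π cos(nx)cos(n'x) dx = 0; and by product-to-sum, ∫_0^π sin(nx)cos(n'x) dx = ½∫_0^π [sin((n+n')x) + sin((n−n')x)] dx, which is 0 when n+n' is even and 2n/(n²−n'²) when n+n' is odd (it need not vanish on (0, π)).
  u² squared terms: (-1)²·∫sin(3x)² dx = 1·π/2 = π/2;  (-2)²·∫cos(x)² dx = 4·π/2 = 2*π.
  u² cross terms: 2·(-1)·(-2)·∫sin(3x)·cos(x) dx = 4·(0) = 0.
  So ∫_0^π u² dx = π/2 + 2*π + 0 = 5*π/2.
  (u')² squared terms: (-3)²·∫cos(3x)² dx = 9·π/2 = 9*π/2;  (2)²·∫sin(x)² dx = 4·π/2 = 2*π.
  (u')² cross terms: 2·(-3)·(2)·∫cos(3x)·sin(x) dx = -12·(0) = 0.
  So ∫_0^π (u')² dx = 9*π/2 + 2*π + 0 = 13*π/2.
||u||_{H^1}^2 = (5*π/2) + (13*π/2) = 9*π.


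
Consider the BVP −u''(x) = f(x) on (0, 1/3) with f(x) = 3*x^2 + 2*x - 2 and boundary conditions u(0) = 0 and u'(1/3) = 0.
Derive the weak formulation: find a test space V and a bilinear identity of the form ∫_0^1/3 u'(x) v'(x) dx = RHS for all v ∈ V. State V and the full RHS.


V = {v ∈ H^1(0, 1/3) : v(0) = 0} (test functions vanish at x = 0 where u is specified); weak form: ∫_0^1/3 u'v' dx = ∫_0^1/3 (3*x^2 + 2*x - 2) v dx for all v ∈ V.

Multiply both sides by a test function v and integrate from 0 to 1/3:
  ∫_0^1/3 −u''(x) v(x) dx = ∫_0^1/3 f(x) v(x) dx.
Integrate the LHS by parts once:
  ∫_0^1/3 −u'' v dx = −[u'(x) v(x)]_0^1/3 + ∫_0^1/3 u'(x) v'(x) dx.
Thus ∫_0^1/3 u'(x) v'(x) dx = ∫_0^1/3 f(x) v(x) dx + [u'(x) v(x)]_0^1/3.
Choose V so that boundary terms are either known or forced to vanish.
Mixed BC: u(0) = 0 (Dirichlet) and u'(1/3) = 0 (Neumann). Define V = {v ∈ H^1(0, 1/3) : v(0) = 0}. Then [u' v]_0^1/3 = u'(1/3)·v(1/3) − u'(0)·0 = 0.
Weak formulation: find u (satisfying any essential BC) such that ∫_0^1/3 u'(x) v'(x) dx = ∫_0^1/3 f v dx for all v ∈ V (Dirichlet at 0 absorbed into V; the Neumann datum at x = 1/3 is zero, so no boundary term remains).
Substituting f(x) = 3*x^2 + 2*x - 2, the right-hand side is ∫_0^1/3 (3*x^2 + 2*x - 2) v dx.


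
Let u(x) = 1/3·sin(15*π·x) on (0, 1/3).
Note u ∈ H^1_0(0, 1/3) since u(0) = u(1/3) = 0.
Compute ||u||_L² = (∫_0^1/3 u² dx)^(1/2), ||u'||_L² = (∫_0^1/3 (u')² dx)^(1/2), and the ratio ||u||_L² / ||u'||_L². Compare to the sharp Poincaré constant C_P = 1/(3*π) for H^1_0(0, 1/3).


||u||_L² / ||u'||_L² = 1/(15*π) < C_P = 1/(3*π).

u(x) = 1/3·sin(15*π·x), so u'(x) = 5*π*cos(15*π*x).
Writing u(x) = A·sin(kπx/L) with A = 1/3 and k = 5, use ∫_0^L sin²(kπx/L) dx = L/2 and ∫_0^L cos²(kπx/L) dx = L/2.
u² = 1/9·sin²(15*π·x) and (u')² = 25*π^2·cos²(15*π·x), and each of sin², cos² integrates to L/2 = 1/6 over (0, 1/3).
∫_0^1/3 u² dx = 1/54, so ||u||_L² = sqrt(6)/18.
∫_0^1/3 (u')² dx = 25*π^2/6, so ||u'||_L² = 5*sqrt(6)*π/6.
Ratio ||u||_L² / ||u'||_L² = 1/(15*π).
Sharp Poincaré constant on H^1_0(0, 1/3) is C_P = L/π = 1/(3*π), achieved by sin(3*π·x).
This is the k = 5 harmonic; the ratio L/(kπ) is strictly less than C_P = L/π, consistent with the sharp inequality ||u||_L² ≤ C_P ||u'||_L².


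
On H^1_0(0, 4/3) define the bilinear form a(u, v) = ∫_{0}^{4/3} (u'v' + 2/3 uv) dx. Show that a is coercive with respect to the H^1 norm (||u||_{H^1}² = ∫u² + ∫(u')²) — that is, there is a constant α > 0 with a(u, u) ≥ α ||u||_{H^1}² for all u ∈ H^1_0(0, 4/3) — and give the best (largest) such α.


α = (32 + 27*π^2)/(3*(16 + 9*π^2))

Coercivity of a(·,·) on H^1_0(0, 4/3) means a(u, u) ≥ α ||u||_{H^1}² for every u ∈ H^1_0.
The interval has length L = 4/3, and Poincaré/coercivity depend only on L. Here a(u, u) = ∫(u')² + (2/3)·∫u².
Here 0 < c = 2/3 < 1. The condition a(u,u) ≥ α||u||_{H^1}² reads (1−α)∫(u')² ≥ (α−c)∫u². Any admissible α is ≤ 1 (rapidly oscillating u have ∫u²/∫(u')² → 0), and α = 1 would force 0 ≥ (1−c)∫u², impossible since c < 1; so 1−α > 0. By the sharp Poincaré inequality on H^1_0 of an interval of length L, ∫(u')² ≥ (π/L)²∫u² with equality for the first sine mode sin(π(x−x₀)/L) (x₀ the left endpoint), so the inequality holds for all u iff (1−α)(π/L)² ≥ α − c, i.e. α ≤ ((π/L)² + c)/((π/L)² + 1) = (1 + c(L/π)²)/(1 + (L/π)²). With (π/L)² = 9*π^2/16 and c = 2/3, the largest admissible constant is α = ((π/L)² + c)/((π/L)² + 1).
Simplifying, α = (32 + 27*π^2)/(3*(16 + 9*π^2)).


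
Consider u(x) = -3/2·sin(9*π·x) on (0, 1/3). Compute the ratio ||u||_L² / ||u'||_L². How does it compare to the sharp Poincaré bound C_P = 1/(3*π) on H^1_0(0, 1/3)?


||u||_L² / ||u'||_L² = 1/(9*π) < C_P = 1/(3*π).

u(x) = -3/2·sin(9*π·x), so u'(x) = -27*π*cos(9*π*x)/2.
Writing u(x) = A·sin(kπx/L) with A = -3/2 and k = 3, use ∫_0^L sin²(kπx/L) dx = L/2 and ∫_0^L cos²(kπx/L) dx = L/2.
u² = 9/4·sin²(9*π·x) and (u')² = 729*π^2/4·cos²(9*π·x), and each of sin², cos² integrates to L/2 = 1/6 over (0, 1/3).
∫_0^1/3 u² dx = 3/8, so ||u||_L² = sqrt(6)/4.
∫_0^1/3 (u')² dx = 243*π^2/8, so ||u'||_L² = 9*sqrt(6)*π/4.
Ratio ||u||_L² / ||u'||_L² = 1/(9*π).
Sharp Poincaré constant on H^1_0(0, 1/3) is C_P = L/π = 1/(3*π), achieved by sin(3*π·x).
This is the k = 3 harmonic; the ratio L/(kπ) is strictly less than C_P = L/π, consistent with the sharp inequality ||u||_L² ≤ C_P ||u'||_L².


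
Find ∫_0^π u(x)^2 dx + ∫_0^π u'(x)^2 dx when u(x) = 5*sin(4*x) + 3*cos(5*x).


||u||_{H^1(0,π)}^2 = -2080/3 + 659*π/2

u'(x) = -15*sin(5*x) + 20*cos(4*x).
Expand u² and (u')² and integrate term by term on (0, π), using: for integers n ≥ 1, ∫_0^π sin²(nx) dx = ∫_0^π cos²(nx) dx = π/2; for n ≠ n', ∫_0^π sin(nx)sin(n'x) dx = ∫_0^π cos(nx)cos(n'x) dx = 0; and by product-to-sum, ∫_0^π sin(nx)cos(n'x) dx = ½∫_0^π [sin((n+n')x) + sin((n−n')x)] dx, which is 0 when n+n' is even and 2n/(n²−n'²) when n+n' is odd (it need not vanish on (0, π)).
  u² squared terms: (3)²·∫cos(5x)² dx = 9·π/2 = 9*π/2;  (5)²·∫sin(4x)² dx = 25·π/2 = 25*π/2.
  u² cross terms: 2·(3)·(5)·∫cos(5x)·sin(4x) dx = 30·(-8/9) = -80/3.
  So ∫_0^π u² dx = 9*π/2 + 25*π/2 − 80/3 = -80/3 + 17*π.
  (u')² squared terms: (-15)²·∫sin(5x)² dx = 225·π/2 = 225*π/2;  (20)²·∫cos(4x)² dx = 400·π/2 = 200*π.
  (u')² cross terms: 2·(-15)·(20)·∫sin(5x)·cos(4x) dx = -600·(10/9) = -2000/3.
  So ∫_0^π (u')² dx = 225*π/2 + 200*π − 2000/3 = -2000/3 + 625*π/2.
||u||_{H^1}^2 = (-80/3 + 17*π) + (-2000/3 + 625*π/2) = -2080/3 + 659*π/2.


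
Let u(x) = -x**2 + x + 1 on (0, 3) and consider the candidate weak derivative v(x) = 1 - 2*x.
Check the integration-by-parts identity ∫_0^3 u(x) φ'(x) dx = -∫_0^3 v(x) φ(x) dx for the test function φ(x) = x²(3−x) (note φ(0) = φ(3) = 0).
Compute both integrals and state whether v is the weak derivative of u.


LHS = 351/20, RHS = 351/20. Yes, v = u' weakly.

u(x) = -x**2 + x + 1, classical derivative u'(x) = 1 - 2*x.
φ(x) = x²(3−x), so φ'(x) = 3*x*(2 - x).
Note φ(0) = φ(3) = 0, so the boundary term u·φ vanishes.
LHS = ∫_0^3 u(x) φ'(x) dx = ∫_0^3 (3*x^4 - 9*x^3 + 3*x^2 + 6*x) dx. Term by term:
  ∫_0^3 3*x^4 dx = 729/5;  ∫_0^3 -9*x^3 dx = -729/4;  ∫_0^3 3*x^2 dx = 27;
  ∫_0^3 6*x dx = 27.
Sum: 729/5 − 729/4 + 27 + 27 = 351/20.
So LHS = 351/20.
∫_0^3 v(x) φ(x) dx = ∫_0^3 (2*x^4 - 7*x^3 + 3*x^2) dx. Term by term:
  ∫_0^3 2*x^4 dx = 486/5;  ∫_0^3 -7*x^3 dx = -567/4;  ∫_0^3 3*x^2 dx = 27.
Sum: 486/5 − 567/4 + 27 = -351/20.
So RHS = -∫_0^3 v(x) φ(x) dx = 351/20.
LHS = RHS, so the identity holds for this test φ.
Moreover u is smooth here and v(x) = u'(x) = 1 - 2*x pointwise, so the identity holds for every test function. Hence v is the weak derivative of u.


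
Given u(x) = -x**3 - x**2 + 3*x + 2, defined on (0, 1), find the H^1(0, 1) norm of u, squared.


||u||_{H^1}^2 = 2473/210

The H^1 norm (squared) on an interval (0, L) is
  ||u||_{H^1}^2 = ∫_0^L u(x)^2 dx + ∫_0^L u'(x)^2 dx.
Compute u'(x) = -3*x**2 - 2*x + 3.
Then u(x)^2 = x**6 + 2*x**5 - 5*x**4 - 10*x**3 + 5*x**2 + 12*x + 4 and u'(x)^2 = 9*x**4 + 12*x**3 - 14*x**2 - 12*x + 9.
Integrate each monomial from 0 to 1 using ∫_0^1 c·x^n dx = c·1^(n+1)/(n+1):
  ∫_0^1 u(x)^2 dx = ∫_0^1 (x^6 + 2*x^5 - 5*x^4 - 10*x^3 + 5*x^2 + 12*x + 4) dx. Term by term:
    ∫_0^1 x^6 dx = 1/7;  ∫_0^1 2*x^5 dx = 1/3;  ∫_0^1 -5*x^4 dx = -1;
    ∫_0^1 -10*x^3 dx = -5/2;  ∫_0^1 5*x^2 dx = 5/3;  ∫_0^1 12*x dx = 6;
    ∫_0^1 4 dx = 4.
  Sum: 1/7 + 1/3 − 1 − 5/2 + 5/3 + 6 + 4 = 121/14.
  ∫_0^1 u'(x)^2 dx = ∫_0^1 (9*x^4 + 12*x^3 - 14*x^2 - 12*x + 9) dx. Term by term:
    ∫_0^1 9*x^4 dx = 9/5;  ∫_0^1 12*x^3 dx = 3;  ∫_0^1 -14*x^2 dx = -14/3;
    ∫_0^1 -12*x dx = -6;  ∫_0^1 9 dx = 9.
  Sum: 9/5 + 3 − 14/3 − 6 + 9 = 47/15.
Adding: ||u||_{H^1}^2 = 121/14 + 47/15 = 2473/210.


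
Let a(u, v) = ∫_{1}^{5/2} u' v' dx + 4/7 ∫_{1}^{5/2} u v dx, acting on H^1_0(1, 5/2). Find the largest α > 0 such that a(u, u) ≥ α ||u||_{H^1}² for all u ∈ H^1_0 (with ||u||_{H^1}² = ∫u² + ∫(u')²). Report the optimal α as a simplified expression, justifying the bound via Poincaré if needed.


α = 4*(9 + 7*π^2)/(7*(9 + 4*π^2))

Coercivity of a(·,·) on H^1_0(1, 5/2) means a(u, u) ≥ α ||u||_{H^1}² for every u ∈ H^1_0.
The interval has length L = 3/2, and Poincaré/coercivity depend only on L. Here a(u, u) = ∫(u')² + (4/7)·∫u².
Here 0 < c = 4/7 < 1. The condition a(u,u) ≥ α||u||_{H^1}² reads (1−α)∫(u')² ≥ (α−c)∫u². Any admissible α is ≤ 1 (rapidly oscillating u have ∫u²/∫(u')² → 0), and α = 1 would force 0 ≥ (1−c)∫u², impossible since c < 1; so 1−α > 0. By the sharp Poincaré inequality on H^1_0 of an interval of length L, ∫(u')² ≥ (π/L)²∫u² with equality for the first sine mode sin(π(x−x₀)/L) (x₀ the left endpoint), so the inequality holds for all u iff (1−α)(π/L)² ≥ α − c, i.e. α ≤ ((π/L)² + c)/((π/L)² + 1) = (1 + c(L/π)²)/(1 + (L/π)²). With (π/L)² = 4*π^2/9 and c = 4/7, the largest admissible constant is α = ((π/L)² + c)/((π/L)² + 1).
Simplifying, α = 4*(9 + 7*π^2)/(7*(9 + 4*π^2)).


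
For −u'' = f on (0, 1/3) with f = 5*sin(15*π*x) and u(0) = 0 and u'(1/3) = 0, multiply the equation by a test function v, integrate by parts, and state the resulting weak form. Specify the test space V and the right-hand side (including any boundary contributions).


V = {v ∈ H^1(0, 1/3) : v(0) = 0} (test functions vanish at x = 0 where u is specified); weak form: ∫_0^1/3 u'v' dx = ∫_0^1/3 (5*sin(15*π*x)) v dx for all v ∈ V.

Multiply both sides by a test function v and integrate from 0 to 1/3:
  ∫_0^1/3 −u''(x) v(x) dx = ∫_0^1/3 f(x) v(x) dx.
Integrate the LHS by parts once:
  ∫_0^1/3 −u'' v dx = −[u'(x) v(x)]_0^1/3 + ∫_0^1/3 u'(x) v'(x) dx.
Thus ∫_0^1/3 u'(x) v'(x) dx = ∫_0^1/3 f(x) v(x) dx + [u'(x) v(x)]_0^1/3.
Choose V so that boundary terms are either known or forced to vanish.
Mixed BC: u(0) = 0 (Dirichlet) and u'(1/3) = 0 (Neumann). Define V = {v ∈ H^1(0, 1/3) : v(0) = 0}. Then [u' v]_0^1/3 = u'(1/3)·v(1/3) − u'(0)·0 = 0.
Weak formulation: find u (satisfying any essential BC) such that ∫_0^1/3 u'(x) v'(x) dx = ∫_0^1/3 f v dx for all v ∈ V (Dirichlet at 0 absorbed into V; the Neumann datum at x = 1/3 is zero, so no boundary term remains).
Substituting f(x) = 5*sin(15*π*x), the right-hand side is ∫_0^1/3 (5*sin(15*π*x)) v dx.


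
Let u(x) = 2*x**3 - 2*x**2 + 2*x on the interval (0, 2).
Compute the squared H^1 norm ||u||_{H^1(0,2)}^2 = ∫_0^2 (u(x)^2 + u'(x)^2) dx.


||u||_{H^1}^2 = 5752/35

The H^1 norm (squared) on an interval (0, L) is
  ||u||_{H^1}^2 = ∫_0^L u(x)^2 dx + ∫_0^L u'(x)^2 dx.
Compute u'(x) = 6*x**2 - 4*x + 2.
Then u(x)^2 = 4*x**6 - 8*x**5 + 12*x**4 - 8*x**3 + 4*x**2 and u'(x)^2 = 36*x**4 - 48*x**3 + 40*x**2 - 16*x + 4.
Integrate each monomial from 0 to 2 using ∫_0^2 c·x^n dx = c·2^(n+1)/(n+1):
  ∫_0^2 u(x)^2 dx = ∫_0^2 (4*x^6 - 8*x^5 + 12*x^4 - 8*x^3 + 4*x^2) dx. Term by term:
    ∫_0^2 4*x^6 dx = 512/7;  ∫_0^2 -8*x^5 dx = -256/3;  ∫_0^2 12*x^4 dx = 384/5;
    ∫_0^2 -8*x^3 dx = -32;  ∫_0^2 4*x^2 dx = 32/3.
  Sum: 512/7 − 256/3 + 384/5 − 32 + 32/3 = 4544/105.
  ∫_0^2 u'(x)^2 dx = ∫_0^2 (36*x^4 - 48*x^3 + 40*x^2 - 16*x + 4) dx. Term by term:
    ∫_0^2 36*x^4 dx = 1152/5;  ∫_0^2 -48*x^3 dx = -192;  ∫_0^2 40*x^2 dx = 320/3;
    ∫_0^2 -16*x dx = -32;  ∫_0^2 4 dx = 8.
  Sum: 1152/5 − 192 + 320/3 − 32 + 8 = 1816/15.
Adding: ||u||_{H^1}^2 = 4544/105 + 1816/15 = 5752/35.


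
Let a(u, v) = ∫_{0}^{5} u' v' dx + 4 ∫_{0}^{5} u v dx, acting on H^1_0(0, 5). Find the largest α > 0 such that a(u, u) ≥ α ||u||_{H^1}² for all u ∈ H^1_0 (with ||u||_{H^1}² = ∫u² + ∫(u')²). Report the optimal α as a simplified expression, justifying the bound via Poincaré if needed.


α = 1

Coercivity of a(·,·) on H^1_0(0, 5) means a(u, u) ≥ α ||u||_{H^1}² for every u ∈ H^1_0.
The interval has length L = 5, and Poincaré/coercivity depend only on L. Here a(u, u) = ∫(u')² + (4)·∫u².
Here c = 4 ≥ 1, so a(u,u) = ∫(u')² + c∫u² ≥ ∫(u')² + ∫u² = ||u||_{H^1}², i.e. α = 1 works. No larger α is possible: a(u,u) ≥ α||u||_{H^1}² means (1−α)∫(u')² ≥ (α−c)∫u², and for the modes u_n = sin(nπ(x−x₀)/L) (x₀ the left endpoint) one has ∫u_n²/∫(u_n')² = (L/(nπ))² → 0, so a(u_n,u_n)/||u_n||_{H^1}² → 1. Hence the optimal constant is α = 1.
Therefore α = 1.


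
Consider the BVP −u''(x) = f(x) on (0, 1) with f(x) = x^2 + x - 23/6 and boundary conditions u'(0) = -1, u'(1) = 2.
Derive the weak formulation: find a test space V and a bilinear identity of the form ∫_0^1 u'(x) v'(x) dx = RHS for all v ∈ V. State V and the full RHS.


V = H^1(0, 1) (v unrestricted at boundary; u is determined up to an additive constant); weak form: ∫_0^1 u'v' dx = ∫_0^1 (x^2 + x - 23/6) v dx + 2·v(1) + v(0) for all v ∈ V.

Multiply both sides by a test function v and integrate from 0 to 1:
  ∫_0^1 −u''(x) v(x) dx = ∫_0^1 f(x) v(x) dx.
Integrate the LHS by parts once:
  ∫_0^1 −u'' v dx = −[u'(x) v(x)]_0^1 + ∫_0^1 u'(x) v'(x) dx.
Thus ∫_0^1 u'(x) v'(x) dx = ∫_0^1 f(x) v(x) dx + [u'(x) v(x)]_0^1.
Choose V so that boundary terms are either known or forced to vanish.
u has inhomogeneous Neumann u'(0) = -1, u'(1) = 2. [u' v]_0^1 = (2)·v(1) − (-1)·v(0) = 2·v(1) + v(0). Take V = H^1(0, 1); boundary term becomes part of RHS.
Weak formulation: find u (satisfying any essential BC) such that ∫_0^1 u'(x) v'(x) dx = ∫_0^1 f v dx + 2·v(1) + v(0) for all v ∈ V (Neumann data are natural BCs: they enter the RHS as boundary terms).
Substituting f(x) = x^2 + x - 23/6, the right-hand side is ∫_0^1 (x^2 + x - 23/6) v dx + 2·v(1) + v(0).
Compatibility check (pure Neumann): taking v ≡ 1 ∈ V gives 0 = ∫_0^1 f dx + (2) − (-1), i.e. ∫_0^1 f dx must equal u'(0) − u'(1) = -3. Indeed ∫_0^1 (x^2 + x - 23/6) dx = -3, so the data are compatible. The solution is then unique only up to an additive constant (fix it e.g. by requiring ∫_0^1 u dx = 0).


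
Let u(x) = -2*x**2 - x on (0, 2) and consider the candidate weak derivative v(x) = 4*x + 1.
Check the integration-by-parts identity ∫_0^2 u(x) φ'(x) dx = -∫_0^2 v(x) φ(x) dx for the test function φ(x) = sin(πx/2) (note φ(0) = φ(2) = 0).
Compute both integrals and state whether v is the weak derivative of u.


LHS = 20/π, RHS = -20/π. No, v is not the weak derivative of u.

u(x) = -2*x**2 - x, classical derivative u'(x) = -4*x - 1.
φ(x) = sin(πx/2), so φ'(x) = π*cos(π*x/2)/2.
Note φ(0) = φ(2) = 0, so the boundary term u·φ vanishes.
LHS = ∫_0^2 u(x) φ'(x) dx = ∫_0^2 (-π*x^2*cos(π*x/2) - π*x*cos(π*x/2)/2) dx. Term by term:
  ∫_0^2 -π*x^2*cos(π*x/2) dx = 16/π;  ∫_0^2 -π*x*cos(π*x/2)/2 dx = 4/π.
Sum: 16/π + 4/π = 20/π.
So LHS = 20/π.
∫_0^2 v(x) φ(x) dx = ∫_0^2 (4*x*sin(π*x/2) + sin(π*x/2)) dx. Term by term:
  ∫_0^2 4*x*sin(π*x/2) dx = 16/π;  ∫_0^2 sin(π*x/2) dx = 4/π.
Sum: 16/π + 4/π = 20/π.
So RHS = -∫_0^2 v(x) φ(x) dx = -20/π.
LHS − RHS = 40/π ≠ 0, so the identity fails.
(For a valid weak derivative the identity must hold for EVERY test function, in particular this one. The failure shows v is NOT the weak derivative of u.)
Correct weak derivative would be u'(x) = -4*x - 1.


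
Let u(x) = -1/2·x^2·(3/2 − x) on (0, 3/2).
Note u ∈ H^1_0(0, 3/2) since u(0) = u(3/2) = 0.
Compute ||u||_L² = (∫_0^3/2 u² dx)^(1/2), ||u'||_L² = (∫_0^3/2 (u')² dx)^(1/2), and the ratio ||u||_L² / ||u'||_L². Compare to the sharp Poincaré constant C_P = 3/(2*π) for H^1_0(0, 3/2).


||u||_L² / ||u'||_L² = 3*sqrt(14)/28 < C_P = 3/(2*π).

u(x) = -1/2·x^2·(3/2 − x), so u'(x) = 3*x*(x - 1)/2.
u(x) = -1/2·x^2·(3/2 − x) vanishes at x = 0 and x = 3/2, so u ∈ H^1_0(0, 3/2). Differentiate via the product rule and integrate the resulting polynomials term by term.
  ∫_0^3/2 u² dx = ∫_0^3/2 (x^6/4 - 3*x^5/4 + 9*x^4/16) dx. Term by term:
    ∫_0^3/2 x^6/4 dx = 2187/3584;  ∫_0^3/2 -3*x^5/4 dx = -729/512;  ∫_0^3/2 9*x^4/16 dx = 2187/2560.
  Sum: 2187/3584 − 729/512 + 2187/2560 = 729/17920.
  ∫_0^3/2 (u')² dx = ∫_0^3/2 (9*x^4/4 - 9*x^3/2 + 9*x^2/4) dx. Term by term:
    ∫_0^3/2 9*x^4/4 dx = 2187/640;  ∫_0^3/2 -9*x^3/2 dx = -729/128;  ∫_0^3/2 9*x^2/4 dx = 81/32.
  Sum: 2187/640 − 729/128 + 81/32 = 81/320.
∫_0^3/2 u² dx = 729/17920, so ||u||_L² = 27*sqrt(70)/1120.
∫_0^3/2 (u')² dx = 81/320, so ||u'||_L² = 9*sqrt(5)/40.
Ratio ||u||_L² / ||u'||_L² = 3*sqrt(14)/28.
Sharp Poincaré constant on H^1_0(0, 3/2) is C_P = L/π = 3/(2*π), achieved by sin(2*π/3·x).
A polynomial bump cannot attain the sharp Poincaré constant (only the first sine eigenfunction does), so the ratio is strictly less than C_P, consistent with ||u||_L² ≤ C_P ||u'||_L².


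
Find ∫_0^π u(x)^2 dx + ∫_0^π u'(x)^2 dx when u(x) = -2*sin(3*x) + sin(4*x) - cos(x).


||u||_{H^1(0,π)}^2 = -32/15 + 59*π/2

u'(x) = sin(x) - 6*cos(3*x) + 4*cos(4*x).
Expand u² and (u')² and integrate term by term on (0, π), using: for integers n ≥ 1, ∫_0^π sin²(nx) dx = ∫_0^π cos²(nx) dx = π/2; for n ≠ n', ∫_0^π sin(nx)sin(n'x) dx = ∫_0^π cos(nx)cos(n'x) dx = 0; and by product-to-sum, ∫_0^π sin(nx)cos(n'x) dx = ½∫_0^π [sin((n+n')x) + sin((n−n')x)] dx, which is 0 when n+n' is even and 2n/(n²−n'²) when n+n' is odd (it need not vanish on (0, π)).
  u² squared terms: (-1)²·∫cos(x)² dx = 1·π/2 = π/2;  (-2)²·∫sin(3x)² dx = 4·π/2 = 2*π;  (1)²·∫sin(4x)² dx = 1·π/2 = π/2.
  u² cross terms: 2·(-1)·(-2)·∫cos(x)·sin(3x) dx = 4·(0) = 0;  2·(-1)·(1)·∫cos(x)·sin(4x) dx = -2·(8/15) = -16/15;  2·(-2)·(1)·∫sin(3x)·sin(4x) dx = -4·(0) = 0.
  So ∫_0^π u² dx = π/2 + 2*π + π/2 + 0 − 16/15 + 0 = -16/15 + 3*π.
  (u')² squared terms: (-6)²·∫cos(3x)² dx = 36·π/2 = 18*π;  (4)²·∫cos(4x)² dx = 16·π/2 = 8*π;  (1)²·∫sin(x)² dx = 1·π/2 = π/2.
  (u')² cross terms: 2·(-6)·(4)·∫cos(3x)·cos(4x) dx = -48·(0) = 0;  2·(-6)·(1)·∫cos(3x)·sin(x) dx = -12·(0) = 0;  2·(4)·(1)·∫cos(4x)·sin(x) dx = 8·(-2/15) = -16/15.
  So ∫_0^π (u')² dx = 18*π + 8*π + π/2 + 0 + 0 − 16/15 = -16/15 + 53*π/2.
||u||_{H^1}^2 = (-16/15 + 3*π) + (-16/15 + 53*π/2) = -32/15 + 59*π/2.


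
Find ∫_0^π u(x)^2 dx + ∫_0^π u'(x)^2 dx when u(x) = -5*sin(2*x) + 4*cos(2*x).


||u||_{H^1(0,π)}^2 = 205*π/2

u'(x) = -8*sin(2*x) - 10*cos(2*x).
Expand u² and (u')² and integrate term by term on (0, π), using: for integers n ≥ 1, ∫_0^π sin²(nx) dx = ∫_0^π cos²(nx) dx = π/2; for n ≠ n', ∫_0^π sin(nx)sin(n'x) dx = ∫_0^π cos(nx)cos(n'x) dx = 0; and by product-to-sum, ∫_0^π sin(nx)cos(n'x) dx = ½∫_0^π [sin((n+n')x) + sin((n−n')x)] dx, which is 0 when n+n' is even and 2n/(n²−n'²) when n+n' is odd (it need not vanish on (0, π)).
  u² squared terms: (-5)²·∫sin(2x)² dx = 25·π/2 = 25*π/2;  (4)²·∫cos(2x)² dx = 16·π/2 = 8*π.
  u² cross terms: 2·(-5)·(4)·∫sin(2x)·cos(2x) dx = -40·(0) = 0.
  So ∫_0^π u² dx = 25*π/2 + 8*π + 0 = 41*π/2.
  (u')² squared terms: (-10)²·∫cos(2x)² dx = 100·π/2 = 50*π;  (-8)²·∫sin(2x)² dx = 64·π/2 = 32*π.
  (u')² cross terms: 2·(-10)·(-8)·∫cos(2x)·sin(2x) dx = 160·(0) = 0.
  So ∫_0^π (u')² dx = 50*π + 32*π + 0 = 82*π.
||u||_{H^1}^2 = (41*π/2) + (82*π) = 205*π/2.


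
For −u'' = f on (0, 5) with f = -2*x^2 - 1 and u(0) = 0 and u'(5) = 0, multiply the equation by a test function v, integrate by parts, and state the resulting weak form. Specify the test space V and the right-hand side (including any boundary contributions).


V = {v ∈ H^1(0, 5) : v(0) = 0} (test functions vanish at x = 0 where u is specified); weak form: ∫_0^5 u'v' dx = ∫_0^5 (-2*x^2 - 1) v dx for all v ∈ V.

Multiply both sides by a test function v and integrate from 0 to 5:
  ∫_0^5 −u''(x) v(x) dx = ∫_0^5 f(x) v(x) dx.
Integrate the LHS by parts once:
  ∫_0^5 −u'' v dx = −[u'(x) v(x)]_0^5 + ∫_0^5 u'(x) v'(x) dx.
Thus ∫_0^5 u'(x) v'(x) dx = ∫_0^5 f(x) v(x) dx + [u'(x) v(x)]_0^5.
Choose V so that boundary terms are either known or forced to vanish.
Mixed BC: u(0) = 0 (Dirichlet) and u'(5) = 0 (Neumann). Define V = {v ∈ H^1(0, 5) : v(0) = 0}. Then [u' v]_0^5 = u'(5)·v(5) − u'(0)·0 = 0.
Weak formulation: find u (satisfying any essential BC) such that ∫_0^5 u'(x) v'(x) dx = ∫_0^5 f v dx for all v ∈ V (Dirichlet at 0 absorbed into V; the Neumann datum at x = 5 is zero, so no boundary term remains).
Substituting f(x) = -2*x^2 - 1, the right-hand side is ∫_0^5 (-2*x^2 - 1) v dx.


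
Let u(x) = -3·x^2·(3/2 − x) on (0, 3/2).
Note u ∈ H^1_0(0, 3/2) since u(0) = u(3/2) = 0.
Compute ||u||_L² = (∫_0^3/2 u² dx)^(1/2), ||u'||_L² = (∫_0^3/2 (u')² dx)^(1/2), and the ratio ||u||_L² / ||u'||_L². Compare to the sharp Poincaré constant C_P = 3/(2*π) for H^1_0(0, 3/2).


||u||_L² / ||u'||_L² = 3*sqrt(14)/28 < C_P = 3/(2*π).

u(x) = -3·x^2·(3/2 − x), so u'(x) = 9*x*(x - 1).
u(x) = -3·x^2·(3/2 − x) vanishes at x = 0 and x = 3/2, so u ∈ H^1_0(0, 3/2). Differentiate via the product rule and integrate the resulting polynomials term by term.
  ∫_0^3/2 u² dx = ∫_0^3/2 (9*x^6 - 27*x^5 + 81*x^4/4) dx. Term by term:
    ∫_0^3/2 9*x^6 dx = 19683/896;  ∫_0^3/2 -27*x^5 dx = -6561/128;  ∫_0^3/2 81*x^4/4 dx = 19683/640.
  Sum: 19683/896 − 6561/128 + 19683/640 = 6561/4480.
  ∫_0^3/2 (u')² dx = ∫_0^3/2 (81*x^4 - 162*x^3 + 81*x^2) dx. Term by term:
    ∫_0^3/2 81*x^4 dx = 19683/160;  ∫_0^3/2 -162*x^3 dx = -6561/32;  ∫_0^3/2 81*x^2 dx = 729/8.
  Sum: 19683/160 − 6561/32 + 729/8 = 729/80.
∫_0^3/2 u² dx = 6561/4480, so ||u||_L² = 81*sqrt(70)/560.
∫_0^3/2 (u')² dx = 729/80, so ||u'||_L² = 27*sqrt(5)/20.
Ratio ||u||_L² / ||u'||_L² = 3*sqrt(14)/28.
Sharp Poincaré constant on H^1_0(0, 3/2) is C_P = L/π = 3/(2*π), achieved by sin(2*π/3·x).
A polynomial bump cannot attain the sharp Poincaré constant (only the first sine eigenfunction does), so the ratio is strictly less than C_P, consistent with ||u||_L² ≤ C_P ||u'||_L².


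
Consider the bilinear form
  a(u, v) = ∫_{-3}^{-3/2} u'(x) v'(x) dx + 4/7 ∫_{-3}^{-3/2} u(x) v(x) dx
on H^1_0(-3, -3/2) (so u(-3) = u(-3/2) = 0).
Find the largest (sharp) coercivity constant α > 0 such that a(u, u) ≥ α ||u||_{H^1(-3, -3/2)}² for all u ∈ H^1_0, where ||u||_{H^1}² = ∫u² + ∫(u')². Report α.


α = 4*(9 + 7*π^2)/(7*(9 + 4*π^2))

Coercivity of a(·,·) on H^1_0(-3, -3/2) means a(u, u) ≥ α ||u||_{H^1}² for every u ∈ H^1_0.
The interval has length L = 3/2, and Poincaré/coercivity depend only on L. Here a(u, u) = ∫(u')² + (4/7)·∫u².
Here 0 < c = 4/7 < 1. The condition a(u,u) ≥ α||u||_{H^1}² reads (1−α)∫(u')² ≥ (α−c)∫u². Any admissible α is ≤ 1 (rapidly oscillating u have ∫u²/∫(u')² → 0), and α = 1 would force 0 ≥ (1−c)∫u², impossible since c < 1; so 1−α > 0. By the sharp Poincaré inequality on H^1_0 of an interval of length L, ∫(u')² ≥ (π/L)²∫u² with equality for the first sine mode sin(π(x−x₀)/L) (x₀ the left endpoint), so the inequality holds for all u iff (1−α)(π/L)² ≥ α − c, i.e. α ≤ ((π/L)² + c)/((π/L)² + 1) = (1 + c(L/π)²)/(1 + (L/π)²). With (π/L)² = 4*π^2/9 and c = 4/7, the largest admissible constant is α = ((π/L)² + c)/((π/L)² + 1).
Simplifying, α = 4*(9 + 7*π^2)/(7*(9 + 4*π^2)).


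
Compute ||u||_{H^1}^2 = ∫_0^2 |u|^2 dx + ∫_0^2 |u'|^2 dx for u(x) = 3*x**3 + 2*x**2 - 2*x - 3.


||u||_{H^1}^2 = 93146/105

The H^1 norm (squared) on an interval (0, L) is
  ||u||_{H^1}^2 = ∫_0^L u(x)^2 dx + ∫_0^L u'(x)^2 dx.
Compute u'(x) = 9*x**2 + 4*x - 2.
Then u(x)^2 = 9*x**6 + 12*x**5 - 8*x**4 - 26*x**3 - 8*x**2 + 12*x + 9 and u'(x)^2 = 81*x**4 + 72*x**3 - 20*x**2 - 16*x + 4.
Integrate each monomial from 0 to 2 using ∫_0^2 c·x^n dx = c·2^(n+1)/(n+1):
  ∫_0^2 u(x)^2 dx = ∫_0^2 (9*x^6 + 12*x^5 - 8*x^4 - 26*x^3 - 8*x^2 + 12*x + 9) dx. Term by term:
    ∫_0^2 9*x^6 dx = 1152/7;  ∫_0^2 12*x^5 dx = 128;  ∫_0^2 -8*x^4 dx = -256/5;
    ∫_0^2 -26*x^3 dx = -104;  ∫_0^2 -8*x^2 dx = -64/3;  ∫_0^2 12*x dx = 24;
    ∫_0^2 9 dx = 18.
  Sum: 1152/7 + 128 − 256/5 − 104 − 64/3 + 24 + 18 = 16594/105.
  ∫_0^2 u'(x)^2 dx = ∫_0^2 (81*x^4 + 72*x^3 - 20*x^2 - 16*x + 4) dx. Term by term:
    ∫_0^2 81*x^4 dx = 2592/5;  ∫_0^2 72*x^3 dx = 288;  ∫_0^2 -20*x^2 dx = -160/3;
    ∫_0^2 -16*x dx = -32;  ∫_0^2 4 dx = 8.
  Sum: 2592/5 + 288 − 160/3 − 32 + 8 = 10936/15.
Adding: ||u||_{H^1}^2 = 16594/105 + 10936/15 = 93146/105.


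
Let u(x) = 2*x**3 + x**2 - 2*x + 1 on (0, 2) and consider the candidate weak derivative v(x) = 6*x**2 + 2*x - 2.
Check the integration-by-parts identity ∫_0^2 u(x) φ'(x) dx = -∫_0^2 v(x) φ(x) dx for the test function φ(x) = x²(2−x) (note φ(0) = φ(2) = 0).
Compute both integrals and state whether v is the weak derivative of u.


LHS = -40/3, RHS = -40/3. Yes, v = u' weakly.

u(x) = 2*x**3 + x**2 - 2*x + 1, classical derivative u'(x) = 6*x**2 + 2*x - 2.
φ(x) = x²(2−x), so φ'(x) = x*(4 - 3*x).
Note φ(0) = φ(2) = 0, so the boundary term u·φ vanishes.
LHS = ∫_0^2 u(x) φ'(x) dx = ∫_0^2 (-6*x^5 + 5*x^4 + 10*x^3 - 11*x^2 + 4*x) dx. Term by term:
  ∫_0^2 -6*x^5 dx = -64;  ∫_0^2 5*x^4 dx = 32;  ∫_0^2 10*x^3 dx = 40;
  ∫_0^2 -11*x^2 dx = -88/3;  ∫_0^2 4*x dx = 8.
Sum: -64 + 32 + 40 − 88/3 + 8 = -40/3.
So LHS = -40/3.
∫_0^2 v(x) φ(x) dx = ∫_0^2 (-6*x^5 + 10*x^4 + 6*x^3 - 4*x^2) dx. Term by term:
  ∫_0^2 -6*x^5 dx = -64;  ∫_0^2 10*x^4 dx = 64;  ∫_0^2 6*x^3 dx = 24;
  ∫_0^2 -4*x^2 dx = -32/3.
Sum: -64 + 64 + 24 − 32/3 = 40/3.
So RHS = -∫_0^2 v(x) φ(x) dx = -40/3.
LHS = RHS, so the identity holds for this test φ.
Moreover u is smooth here and v(x) = u'(x) = 6*x**2 + 2*x - 2 pointwise, so the identity holds for every test function. Hence v is the weak derivative of u.


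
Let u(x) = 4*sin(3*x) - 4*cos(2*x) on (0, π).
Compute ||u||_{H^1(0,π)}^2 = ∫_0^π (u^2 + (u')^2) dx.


||u||_{H^1(0,π)}^2 = -192 + 120*π

u'(x) = 8*sin(2*x) + 12*cos(3*x).
Expand u² and (u')² and integrate term by term on (0, π), using: for integers n ≥ 1, ∫_0^π sin²(nx) dx = ∫_0^π cos²(nx) dx = π/2; for n ≠ n', ∫_0^π sin(nx)sin(n'x) dx = ∫_0^π cos(nx)cos(n'x) dx = 0; and by product-to-sum, ∫_0^π sin(nx)cos(n'x) dx = ½∫_0^π [sin((n+n')x) + sin((n−n')x)] dx, which is 0 when n+n' is even and 2n/(n²−n'²) when n+n' is odd (it need not vanish on (0, π)).
  u² squared terms: (-4)²·∫cos(2x)² dx = 16·π/2 = 8*π;  (4)²·∫sin(3x)² dx = 16·π/2 = 8*π.
  u² cross terms: 2·(-4)·(4)·∫cos(2x)·sin(3x) dx = -32·(6/5) = -192/5.
  So ∫_0^π u² dx = 8*π + 8*π − 192/5 = -192/5 + 16*π.
  (u')² squared terms: (8)²·∫sin(2x)² dx = 64·π/2 = 32*π;  (12)²·∫cos(3x)² dx = 144·π/2 = 72*π.
  (u')² cross terms: 2·(8)·(12)·∫sin(2x)·cos(3x) dx = 192·(-4/5) = -768/5.
  So ∫_0^π (u')² dx = 32*π + 72*π − 768/5 = -768/5 + 104*π.
||u||_{H^1}^2 = (-192/5 + 16*π) + (-768/5 + 104*π) = -192 + 120*π.


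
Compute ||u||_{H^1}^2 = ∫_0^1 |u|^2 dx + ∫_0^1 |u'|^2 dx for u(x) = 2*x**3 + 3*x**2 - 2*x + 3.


||u||_{H^1}^2 = 3602/105

The H^1 norm (squared) on an interval (0, L) is
  ||u||_{H^1}^2 = ∫_0^L u(x)^2 dx + ∫_0^L u'(x)^2 dx.
Compute u'(x) = 6*x**2 + 6*x - 2.
Then u(x)^2 = 4*x**6 + 12*x**5 + x**4 + 22*x**2 - 12*x + 9 and u'(x)^2 = 36*x**4 + 72*x**3 + 12*x**2 - 24*x + 4.
Integrate each monomial from 0 to 1 using ∫_0^1 c·x^n dx = c·1^(n+1)/(n+1):
  ∫_0^1 u(x)^2 dx = ∫_0^1 (4*x^6 + 12*x^5 + x^4 + 22*x^2 - 12*x + 9) dx. Term by term:
    ∫_0^1 4*x^6 dx = 4/7;  ∫_0^1 12*x^5 dx = 2;  ∫_0^1 x^4 dx = 1/5;
    ∫_0^1 22*x^2 dx = 22/3;  ∫_0^1 -12*x dx = -6;  ∫_0^1 9 dx = 9.
  Sum: 4/7 + 2 + 1/5 + 22/3 − 6 + 9 = 1376/105.
  ∫_0^1 u'(x)^2 dx = ∫_0^1 (36*x^4 + 72*x^3 + 12*x^2 - 24*x + 4) dx. Term by term:
    ∫_0^1 36*x^4 dx = 36/5;  ∫_0^1 72*x^3 dx = 18;  ∫_0^1 12*x^2 dx = 4;
    ∫_0^1 -24*x dx = -12;  ∫_0^1 4 dx = 4.
  Sum: 36/5 + 18 + 4 − 12 + 4 = 106/5.
Adding: ||u||_{H^1}^2 = 1376/105 + 106/5 = 3602/105.


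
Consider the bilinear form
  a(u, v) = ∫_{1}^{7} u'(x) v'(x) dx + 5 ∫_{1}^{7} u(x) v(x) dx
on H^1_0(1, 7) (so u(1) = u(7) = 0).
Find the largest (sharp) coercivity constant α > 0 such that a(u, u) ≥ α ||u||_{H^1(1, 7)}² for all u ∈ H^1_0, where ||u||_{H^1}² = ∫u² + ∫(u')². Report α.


α = 1

Coercivity of a(·,·) on H^1_0(1, 7) means a(u, u) ≥ α ||u||_{H^1}² for every u ∈ H^1_0.
The interval has length L = 6, and Poincaré/coercivity depend only on L. Here a(u, u) = ∫(u')² + (5)·∫u².
Here c = 5 ≥ 1, so a(u,u) = ∫(u')² + c∫u² ≥ ∫(u')² + ∫u² = ||u||_{H^1}², i.e. α = 1 works. No larger α is possible: a(u,u) ≥ α||u||_{H^1}² means (1−α)∫(u')² ≥ (α−c)∫u², and for the modes u_n = sin(nπ(x−x₀)/L) (x₀ the left endpoint) one has ∫u_n²/∫(u_n')² = (L/(nπ))² → 0, so a(u_n,u_n)/||u_n||_{H^1}² → 1. Hence the optimal constant is α = 1.
Therefore α = 1.


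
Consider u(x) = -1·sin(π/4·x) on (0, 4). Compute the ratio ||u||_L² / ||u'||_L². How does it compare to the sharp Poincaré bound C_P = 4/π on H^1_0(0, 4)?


||u||_L² / ||u'||_L² = 4/π = C_P.

u(x) = -1·sin(π/4·x), so u'(x) = -π*cos(π*x/4)/4.
Writing u(x) = A·sin(kπx/L) with A = -1 and k = 1, use ∫_0^L sin²(kπx/L) dx = L/2 and ∫_0^L cos²(kπx/L) dx = L/2.
u² = 1·sin²(π/4·x) and (u')² = π^2/16·cos²(π/4·x), and each of sin², cos² integrates to L/2 = 2 over (0, 4).
∫_0^4 u² dx = 2, so ||u||_L² = sqrt(2).
∫_0^4 (u')² dx = π^2/8, so ||u'||_L² = sqrt(2)*π/4.
Ratio ||u||_L² / ||u'||_L² = 4/π.
Sharp Poincaré constant on H^1_0(0, 4) is C_P = L/π = 4/π, achieved by sin(π/4·x).
This is the k = 1 eigenfunction (up to amplitude), so the ratio equals the sharp Poincaré constant exactly.


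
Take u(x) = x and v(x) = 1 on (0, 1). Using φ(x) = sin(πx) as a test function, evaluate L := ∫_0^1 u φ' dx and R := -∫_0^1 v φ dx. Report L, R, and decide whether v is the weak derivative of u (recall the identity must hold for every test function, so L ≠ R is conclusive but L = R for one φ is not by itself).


LHS = -2/π, RHS = -2/π. Yes, v = u' weakly.

u(x) = x, classical derivative u'(x) = 1.
φ(x) = sin(πx), so φ'(x) = π*cos(π*x).
Note φ(0) = φ(1) = 0, so the boundary term u·φ vanishes.
LHS = ∫_0^1 u(x) φ'(x) dx = ∫_0^1 (π*x*cos(π*x)) dx. Term by term:
  ∫_0^1 π*x*cos(π*x) dx = -2/π.
So LHS = -2/π.
∫_0^1 v(x) φ(x) dx = ∫_0^1 (sin(π*x)) dx. Term by term:
  ∫_0^1 sin(π*x) dx = 2/π.
So RHS = -∫_0^1 v(x) φ(x) dx = -2/π.
LHS = RHS, so the identity holds for this test φ.
Moreover u is smooth here and v(x) = u'(x) = 1 pointwise, so the identity holds for every test function. Hence v is the weak derivative of u.


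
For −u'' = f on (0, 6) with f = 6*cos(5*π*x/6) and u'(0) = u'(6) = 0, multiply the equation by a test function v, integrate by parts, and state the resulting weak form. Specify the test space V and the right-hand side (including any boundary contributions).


V = H^1(0, 6) (no boundary constraint on v; u is determined up to an additive constant); weak form: ∫_0^6 u'v' dx = ∫_0^6 (6*cos(5*π*x/6)) v dx for all v ∈ V.

Multiply both sides by a test function v and integrate from 0 to 6:
  ∫_0^6 −u''(x) v(x) dx = ∫_0^6 f(x) v(x) dx.
Integrate the LHS by parts once:
  ∫_0^6 −u'' v dx = −[u'(x) v(x)]_0^6 + ∫_0^6 u'(x) v'(x) dx.
Thus ∫_0^6 u'(x) v'(x) dx = ∫_0^6 f(x) v(x) dx + [u'(x) v(x)]_0^6.
Choose V so that boundary terms are either known or forced to vanish.
u has homogeneous Neumann: u'(0) = u'(6) = 0. So [u' v]_0^6 = 0·v(6) − 0·v(0) = 0 for any v; take V = H^1(0, 6).
Weak formulation: find u (satisfying any essential BC) such that ∫_0^6 u'(x) v'(x) dx = ∫_0^6 f v dx for all v ∈ V (homogeneous Neumann, so boundary terms vanish).
Substituting f(x) = 6*cos(5*π*x/6), the right-hand side is ∫_0^6 (6*cos(5*π*x/6)) v dx.
Compatibility check (pure Neumann): taking v ≡ 1 ∈ V gives 0 = ∫_0^6 f dx + (0) − (0), i.e. ∫_0^6 f dx must equal u'(0) − u'(6) = 0. Indeed ∫_0^6 (6*cos(5*π*x/6)) dx = 0, so the data are compatible. The solution is then unique only up to an additive constant (fix it e.g. by requiring ∫_0^6 u dx = 0).


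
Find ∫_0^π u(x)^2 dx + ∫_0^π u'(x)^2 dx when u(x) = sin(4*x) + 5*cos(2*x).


||u||_{H^1(0,π)}^2 = 71*π

u'(x) = -10*sin(2*x) + 4*cos(4*x).
Expand u² and (u')² and integrate term by term on (0, π), using: for integers n ≥ 1, ∫_0^π sin²(nx) dx = ∫_0^π cos²(nx) dx = π/2; for n ≠ n', ∫_0^π sin(nx)sin(n'x) dx = ∫_0^π cos(nx)cos(n'x) dx = 0; and by product-to-sum, ∫_0^π sin(nx)cos(n'x) dx = ½∫_0^π [sin((n+n')x) + sin((n−n')x)] dx, which is 0 when n+n' is even and 2n/(n²−n'²) when n+n' is odd (it need not vanish on (0, π)).
  u² squared terms: (5)²·∫cos(2x)² dx = 25·π/2 = 25*π/2;  (1)²·∫sin(4x)² dx = 1·π/2 = π/2.
  u² cross terms: 2·(5)·(1)·∫cos(2x)·sin(4x) dx = 10·(0) = 0.
  So ∫_0^π u² dx = 25*π/2 + π/2 + 0 = 13*π.
  (u')² squared terms: (-10)²·∫sin(2x)² dx = 100·π/2 = 50*π;  (4)²·∫cos(4x)² dx = 16·π/2 = 8*π.
  (u')² cross terms: 2·(-10)·(4)·∫sin(2x)·cos(4x) dx = -80·(0) = 0.
  So ∫_0^π (u')² dx = 50*π + 8*π + 0 = 58*π.
||u||_{H^1}^2 = (13*π) + (58*π) = 71*π.


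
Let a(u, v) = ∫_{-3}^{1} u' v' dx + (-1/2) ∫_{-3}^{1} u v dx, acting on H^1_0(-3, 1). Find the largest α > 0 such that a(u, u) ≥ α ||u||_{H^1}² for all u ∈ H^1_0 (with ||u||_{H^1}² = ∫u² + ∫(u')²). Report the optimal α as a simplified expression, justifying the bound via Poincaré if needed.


α = (-8 + π^2)/(π^2 + 16)

Coercivity of a(·,·) on H^1_0(-3, 1) means a(u, u) ≥ α ||u||_{H^1}² for every u ∈ H^1_0.
The interval has length L = 4, and Poincaré/coercivity depend only on L. Here a(u, u) = ∫(u')² + (-1/2)·∫u².
Here c = -1/2 < 0 with |c| < (π/L)² = π^2/16, so coercivity still holds. The condition a(u,u) ≥ α||u||_{H^1}² reads (1−α)∫(u')² ≥ (α−c)∫u². Any admissible α is ≤ 1 (rapidly oscillating u have ∫u²/∫(u')² → 0), and α = 1 would force 0 ≥ (1−c)∫u², impossible since c < 1; so 1−α > 0. By the sharp Poincaré inequality on H^1_0 of an interval of length L, ∫(u')² ≥ (π/L)²∫u² with equality for the first sine mode sin(π(x−x₀)/L) (x₀ the left endpoint), so the inequality holds for all u iff (1−α)(π/L)² ≥ α − c, i.e. α ≤ ((π/L)² + c)/((π/L)² + 1) = (1 + c(L/π)²)/(1 + (L/π)²). (Direct route, valid since c ≤ 0: Poincaré gives c∫u² ≥ c(L/π)²∫(u')², so a(u,u) ≥ (1 + c(L/π)²)∫(u')², while ||u||_{H^1}² ≤ (1 + (L/π)²)∫(u')²; dividing yields the same α.) With (π/L)² = π^2/16 and c = -1/2, the largest admissible constant is α = ((π/L)² + c)/((π/L)² + 1).
Simplifying, α = (-8 + π^2)/(π^2 + 16).


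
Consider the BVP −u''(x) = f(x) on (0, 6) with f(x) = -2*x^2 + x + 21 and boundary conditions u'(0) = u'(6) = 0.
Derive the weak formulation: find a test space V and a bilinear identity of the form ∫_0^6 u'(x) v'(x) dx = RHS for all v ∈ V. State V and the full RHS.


V = H^1(0, 6) (no boundary constraint on v; u is determined up to an additive constant); weak form: ∫_0^6 u'v' dx = ∫_0^6 (-2*x^2 + x + 21) v dx for all v ∈ V.

Multiply both sides by a test function v and integrate from 0 to 6:
  ∫_0^6 −u''(x) v(x) dx = ∫_0^6 f(x) v(x) dx.
Integrate the LHS by parts once:
  ∫_0^6 −u'' v dx = −[u'(x) v(x)]_0^6 + ∫_0^6 u'(x) v'(x) dx.
Thus ∫_0^6 u'(x) v'(x) dx = ∫_0^6 f(x) v(x) dx + [u'(x) v(x)]_0^6.
Choose V so that boundary terms are either known or forced to vanish.
u has homogeneous Neumann: u'(0) = u'(6) = 0. So [u' v]_0^6 = 0·v(6) − 0·v(0) = 0 for any v; take V = H^1(0, 6).
Weak formulation: find u (satisfying any essential BC) such that ∫_0^6 u'(x) v'(x) dx = ∫_0^6 f v dx for all v ∈ V (homogeneous Neumann, so boundary terms vanish).
Substituting f(x) = -2*x^2 + x + 21, the right-hand side is ∫_0^6 (-2*x^2 + x + 21) v dx.
Compatibility check (pure Neumann): taking v ≡ 1 ∈ V gives 0 = ∫_0^6 f dx + (0) − (0), i.e. ∫_0^6 f dx must equal u'(0) − u'(6) = 0. Indeed ∫_0^6 (-2*x^2 + x + 21) dx = 0, so the data are compatible. The solution is then unique only up to an additive constant (fix it e.g. by requiring ∫_0^6 u dx = 0).


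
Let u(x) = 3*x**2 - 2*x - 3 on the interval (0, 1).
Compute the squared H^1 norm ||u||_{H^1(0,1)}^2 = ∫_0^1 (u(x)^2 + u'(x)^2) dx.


||u||_{H^1}^2 = 197/15

The H^1 norm (squared) on an interval (0, L) is
  ||u||_{H^1}^2 = ∫_0^L u(x)^2 dx + ∫_0^L u'(x)^2 dx.
Compute u'(x) = 6*x - 2.
Then u(x)^2 = 9*x**4 - 12*x**3 - 14*x**2 + 12*x + 9 and u'(x)^2 = 36*x**2 - 24*x + 4.
Integrate each monomial from 0 to 1 using ∫_0^1 c·x^n dx = c·1^(n+1)/(n+1):
  ∫_0^1 u(x)^2 dx = ∫_0^1 (9*x^4 - 12*x^3 - 14*x^2 + 12*x + 9) dx. Term by term:
    ∫_0^1 9*x^4 dx = 9/5;  ∫_0^1 -12*x^3 dx = -3;  ∫_0^1 -14*x^2 dx = -14/3;
    ∫_0^1 12*x dx = 6;  ∫_0^1 9 dx = 9.
  Sum: 9/5 − 3 − 14/3 + 6 + 9 = 137/15.
  ∫_0^1 u'(x)^2 dx = ∫_0^1 (36*x^2 - 24*x + 4) dx. Term by term:
    ∫_0^1 36*x^2 dx = 12;  ∫_0^1 -24*x dx = -12;  ∫_0^1 4 dx = 4.
  Sum: 12 − 12 + 4 = 4.
Adding: ||u||_{H^1}^2 = 137/15 + 4 = 197/15.


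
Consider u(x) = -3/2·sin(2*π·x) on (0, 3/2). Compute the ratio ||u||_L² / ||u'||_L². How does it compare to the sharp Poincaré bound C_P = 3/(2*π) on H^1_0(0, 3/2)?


||u||_L² / ||u'||_L² = 1/(2*π) < C_P = 3/(2*π).

u(x) = -3/2·sin(2*π·x), so u'(x) = -3*π*cos(2*π*x).
Writing u(x) = A·sin(kπx/L) with A = -3/2 and k = 3, use ∫_0^L sin²(kπx/L) dx = L/2 and ∫_0^L cos²(kπx/L) dx = L/2.
u² = 9/4·sin²(2*π·x) and (u')² = 9*π^2·cos²(2*π·x), and each of sin², cos² integrates to L/2 = 3/4 over (0, 3/2).
∫_0^3/2 u² dx = 27/16, so ||u||_L² = 3*sqrt(3)/4.
∫_0^3/2 (u')² dx = 27*π^2/4, so ||u'||_L² = 3*sqrt(3)*π/2.
Ratio ||u||_L² / ||u'||_L² = 1/(2*π).
Sharp Poincaré constant on H^1_0(0, 3/2) is C_P = L/π = 3/(2*π), achieved by sin(2*π/3·x).
This is the k = 3 harmonic; the ratio L/(kπ) is strictly less than C_P = L/π, consistent with the sharp inequality ||u||_L² ≤ C_P ||u'||_L².


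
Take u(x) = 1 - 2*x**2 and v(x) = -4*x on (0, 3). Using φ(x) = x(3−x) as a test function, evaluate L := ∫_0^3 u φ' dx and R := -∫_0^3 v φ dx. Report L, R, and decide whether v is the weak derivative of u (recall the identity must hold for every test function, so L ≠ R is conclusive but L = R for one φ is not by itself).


LHS = 27, RHS = 27. Yes, v = u' weakly.

u(x) = 1 - 2*x**2, classical derivative u'(x) = -4*x.
φ(x) = x(3−x), so φ'(x) = 3 - 2*x.
Note φ(0) = φ(3) = 0, so the boundary term u·φ vanishes.
LHS = ∫_0^3 u(x) φ'(x) dx = ∫_0^3 (4*x^3 - 6*x^2 - 2*x + 3) dx. Term by term:
  ∫_0^3 4*x^3 dx = 81;  ∫_0^3 -6*x^2 dx = -54;  ∫_0^3 -2*x dx = -9;
  ∫_0^3 3 dx = 9.
Sum: 81 − 54 − 9 + 9 = 27.
So LHS = 27.
∫_0^3 v(x) φ(x) dx = ∫_0^3 (4*x^3 - 12*x^2) dx. Term by term:
  ∫_0^3 4*x^3 dx = 81;  ∫_0^3 -12*x^2 dx = -108.
Sum: 81 − 108 = -27.
So RHS = -∫_0^3 v(x) φ(x) dx = 27.
LHS = RHS, so the identity holds for this test φ.
Moreover u is smooth here and v(x) = u'(x) = -4*x pointwise, so the identity holds for every test function. Hence v is the weak derivative of u.
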